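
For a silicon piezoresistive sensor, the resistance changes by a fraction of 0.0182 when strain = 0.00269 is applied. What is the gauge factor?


Step 1: Identify values.
dR/R = 0.0182, strain = 0.00269
Step 2: GF = (dR/R) / strain = 0.0182 / 0.00269
GF = 6.8


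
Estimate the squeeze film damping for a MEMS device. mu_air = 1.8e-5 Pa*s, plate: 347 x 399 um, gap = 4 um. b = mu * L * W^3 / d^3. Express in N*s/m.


Step 1: Convert to SI.
L = 347e-6 m, W = 399e-6 m, d = 4e-6 m
Step 2: W^3 = (399e-6)^3 = 6.35e-11 m^3
Step 3: d^3 = (4e-6)^3 = 6.40e-17 m^3
Step 4: b = 1.8e-5 * 347e-6 * 6.35e-11 / 6.40e-17
b = 6.20e-03 N*s/m


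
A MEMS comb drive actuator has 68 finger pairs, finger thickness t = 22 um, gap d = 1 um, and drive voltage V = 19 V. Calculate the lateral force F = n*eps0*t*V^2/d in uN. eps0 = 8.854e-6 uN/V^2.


Step 1: Parameters: n=68, eps0=8.854e-6 uN/V^2, t=22 um, V=19 V, d=1 um
Step 2: V^2 = 361
Step 3: F = 68 * 8.854e-6 * 22 * 361 / 1
F = 4.782 uN


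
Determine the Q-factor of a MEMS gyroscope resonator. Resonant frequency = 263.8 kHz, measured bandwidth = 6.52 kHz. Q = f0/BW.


Step 1: Q = f0 / bandwidth
Step 2: Q = 263.8 / 6.52
Q = 40.5


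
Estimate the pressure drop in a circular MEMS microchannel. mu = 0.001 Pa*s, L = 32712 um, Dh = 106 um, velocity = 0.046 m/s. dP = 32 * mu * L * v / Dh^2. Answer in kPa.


Step 1: Convert to SI: L = 32712e-6 m, Dh = 106e-6 m
Step 2: dP = 32 * 0.001 * 32712e-6 * 0.046 / (106e-6)^2
Step 3: dP = 4285.52 Pa
Step 4: Convert to kPa: dP = 4.29 kPa


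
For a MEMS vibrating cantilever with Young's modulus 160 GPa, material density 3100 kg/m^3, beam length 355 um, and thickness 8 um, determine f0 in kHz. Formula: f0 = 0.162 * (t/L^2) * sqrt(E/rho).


Step 1: Convert units to SI.
t_SI = 8e-6 m, L_SI = 355e-6 m
Step 2: Calculate sqrt(E/rho).
sqrt(160e9 / 3100) = 7184.21 m/s
Step 3: Compute f0.
f0 = 0.162 * 8e-6 / (355e-6)^2 * 7184.21 = 73880.1 Hz = 73.88 kHz


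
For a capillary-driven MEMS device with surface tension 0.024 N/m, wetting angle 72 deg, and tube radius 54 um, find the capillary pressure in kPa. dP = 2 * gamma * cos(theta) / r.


Step 1: cos(72 deg) = 0.309
Step 2: Convert r to m: r = 54e-6 m
Step 3: dP = 2 * 0.024 * 0.309 / 54e-6 = 274.7 Pa
Step 4: Convert Pa to kPa (divide by 1000).
dP = 0.27 kPa


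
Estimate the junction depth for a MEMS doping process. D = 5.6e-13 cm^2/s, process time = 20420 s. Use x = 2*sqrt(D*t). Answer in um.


Step 1: Compute D*t = 5.6e-13 * 20420 = 1.14352e-08 cm^2
Step 2: sqrt(D*t) = 1.06935e-04 cm
Step 3: x = 2 * 1.06935e-04 cm = 2.1387e-04 cm
Step 4: Convert to um (1 cm = 1e4 um): x = 2.139 um


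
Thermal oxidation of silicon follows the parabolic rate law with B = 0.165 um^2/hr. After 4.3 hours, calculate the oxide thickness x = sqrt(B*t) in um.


Step 1: Compute B*t = 0.165 * 4.3 = 0.7095
Step 2: x = sqrt(0.7095)
x = 0.842 um


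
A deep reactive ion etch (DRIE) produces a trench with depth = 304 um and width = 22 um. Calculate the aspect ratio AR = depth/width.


Step 1: AR = depth / width
Step 2: AR = 304 / 22
AR = 13.8


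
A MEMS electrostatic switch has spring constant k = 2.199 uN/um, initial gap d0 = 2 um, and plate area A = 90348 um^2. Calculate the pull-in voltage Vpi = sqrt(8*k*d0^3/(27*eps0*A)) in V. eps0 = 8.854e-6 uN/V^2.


Step 1: Compute numerator: 8 * k * d0^3 = 8 * 2.199 * 2^3 = 140.736
Step 2: Compute denominator: 27 * eps0 * A = 27 * 8.854e-6 * 90348 = 21.598412
Step 3: Vpi = sqrt(140.736 / 21.598412)
Vpi = 2.55 V


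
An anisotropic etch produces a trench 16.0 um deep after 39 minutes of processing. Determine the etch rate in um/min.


Step 1: Etch rate = depth / time
Step 2: rate = 16.0 / 39
rate = 0.41 um/min


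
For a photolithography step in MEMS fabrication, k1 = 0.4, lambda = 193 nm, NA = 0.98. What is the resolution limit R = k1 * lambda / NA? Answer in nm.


Step 1: Identify values: k1 = 0.4, lambda = 193 nm, NA = 0.98
Step 2: R = k1 * lambda / NA
R = 0.4 * 193 / 0.98
R = 78.8 nm


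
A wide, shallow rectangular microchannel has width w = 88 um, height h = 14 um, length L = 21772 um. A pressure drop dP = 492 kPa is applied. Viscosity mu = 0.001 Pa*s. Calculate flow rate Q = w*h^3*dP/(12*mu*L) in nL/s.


Step 1: Convert all dimensions to SI (meters).
w = 88e-6 m, h = 14e-6 m, L = 21772e-6 m, dP = 492e3 Pa
Step 2: Q = w * h^3 * dP / (12 * mu * L)
Q = 88e-6 * (14e-6)^3 * 492e3 / (12 * 0.001 * 21772e-6) = 4.5472864e-10 m^3/s
Step 3: Convert Q from m^3/s to nL/s (1 m^3 = 1e12 nL, so multiply by 1e12).
Q = 454.729 nL/s


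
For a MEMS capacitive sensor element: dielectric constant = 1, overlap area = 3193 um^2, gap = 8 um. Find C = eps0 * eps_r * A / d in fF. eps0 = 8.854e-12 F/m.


Step 1: Convert area to m^2: A = 3193e-12 m^2
Step 2: Convert gap to m: d = 8e-6 m
Step 3: C = eps0 * eps_r * A / d
C = 8.854e-12 * 1 * 3193e-12 / 8e-6
Step 4: Convert to fF (multiply by 1e15).
C = 3.53 fF


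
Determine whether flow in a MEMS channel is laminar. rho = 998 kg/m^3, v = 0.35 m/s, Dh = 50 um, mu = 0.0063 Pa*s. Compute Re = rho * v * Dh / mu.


Step 1: Convert Dh to meters: Dh = 50e-6 m
Step 2: Re = rho * v * Dh / mu
Re = 998 * 0.35 * 50e-6 / 0.0063
Re = 2.772
Since Re = 2.772 is below ~2300, the flow is laminar.


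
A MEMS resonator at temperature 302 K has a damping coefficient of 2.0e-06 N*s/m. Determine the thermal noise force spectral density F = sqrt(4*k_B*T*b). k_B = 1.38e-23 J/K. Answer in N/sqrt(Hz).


Step 1: Compute 4 * k_B * T * b
= 4 * 1.38e-23 * 302 * 2.0e-06
= 3.3341e-26 N^2/Hz
Step 2: F_noise = sqrt(3.3341e-26)
F_noise = 1.83e-13 N/sqrt(Hz)


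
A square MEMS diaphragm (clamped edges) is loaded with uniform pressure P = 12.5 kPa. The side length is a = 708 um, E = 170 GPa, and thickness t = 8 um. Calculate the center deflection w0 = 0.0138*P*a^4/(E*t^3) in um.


Step 1: Convert pressure to compatible units (E is in GPa, so P in GPa).
P = 12.5 kPa = 12.5e-6 GPa
Step 2: Compute numerator: 0.0138 * P * a^4.
a^4 = 708^4 = 251265597696
numerator = 0.0138 * 12.5e-6 * 251265597696 = 4.3343e+04
Step 3: Compute denominator: E * t^3 = 170 * 8^3 = 87040
Step 4: w0 = numerator / denominator = 4.3343e+04 / 87040 = 0.498 um


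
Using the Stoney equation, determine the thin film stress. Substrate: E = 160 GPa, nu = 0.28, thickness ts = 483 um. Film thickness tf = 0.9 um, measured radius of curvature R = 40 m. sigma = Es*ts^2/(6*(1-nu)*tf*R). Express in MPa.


Step 1: Compute numerator: Es * ts^2 = 160 * 483^2 = 37326240 (GPa*um^2)
Step 2: Compute denominator (R in um): 6*(1-nu)*tf*R = 6*0.72*0.9*40e6 = 155520000.0 (um^2)
Step 3: sigma (GPa) = 37326240 / 155520000.0 = 2.40009e-01 GPa
Step 4: Convert to MPa (x1000): sigma = 240.0 MPa


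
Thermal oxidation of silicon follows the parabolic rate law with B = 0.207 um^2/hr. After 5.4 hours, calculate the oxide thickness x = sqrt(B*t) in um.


Step 1: Compute B*t = 0.207 * 5.4 = 1.1178
Step 2: x = sqrt(1.1178)
x = 1.057 um


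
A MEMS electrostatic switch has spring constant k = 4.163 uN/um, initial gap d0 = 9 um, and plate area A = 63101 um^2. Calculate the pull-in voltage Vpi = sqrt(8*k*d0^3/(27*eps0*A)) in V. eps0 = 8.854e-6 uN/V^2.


Step 1: Compute numerator: 8 * k * d0^3 = 8 * 4.163 * 9^3 = 24278.616
Step 2: Compute denominator: 27 * eps0 * A = 27 * 8.854e-6 * 63101 = 15.084799
Step 3: Vpi = sqrt(24278.616 / 15.084799)
Vpi = 40.12 V


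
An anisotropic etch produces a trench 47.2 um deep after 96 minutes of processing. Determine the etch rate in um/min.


Step 1: Etch rate = depth / time
Step 2: rate = 47.2 / 96
rate = 0.492 um/min


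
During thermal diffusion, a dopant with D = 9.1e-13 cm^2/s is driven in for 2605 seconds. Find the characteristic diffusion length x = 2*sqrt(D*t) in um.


Step 1: Compute D*t = 9.1e-13 * 2605 = 2.37055e-09 cm^2
Step 2: sqrt(D*t) = 4.8688e-05 cm
Step 3: x = 2 * 4.8688e-05 cm = 9.7376e-05 cm
Step 4: Convert to um (1 cm = 1e4 um): x = 0.974 um


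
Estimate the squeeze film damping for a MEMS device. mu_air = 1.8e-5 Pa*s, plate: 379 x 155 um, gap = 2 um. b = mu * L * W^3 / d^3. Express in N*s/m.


Step 1: Convert to SI.
L = 379e-6 m, W = 155e-6 m, d = 2e-6 m
Step 2: W^3 = (155e-6)^3 = 3.72e-12 m^3
Step 3: d^3 = (2e-6)^3 = 8.00e-18 m^3
Step 4: b = 1.8e-5 * 379e-6 * 3.72e-12 / 8.00e-18
b = 3.18e-03 N*s/m


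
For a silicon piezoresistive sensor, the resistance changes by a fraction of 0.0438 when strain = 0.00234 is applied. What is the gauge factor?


Step 1: Identify values.
dR/R = 0.0438, strain = 0.00234
Step 2: GF = (dR/R) / strain = 0.0438 / 0.00234
GF = 18.7


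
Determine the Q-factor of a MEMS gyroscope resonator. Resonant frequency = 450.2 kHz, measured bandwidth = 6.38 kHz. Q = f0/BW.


Step 1: Q = f0 / bandwidth
Step 2: Q = 450.2 / 6.38
Q = 70.6


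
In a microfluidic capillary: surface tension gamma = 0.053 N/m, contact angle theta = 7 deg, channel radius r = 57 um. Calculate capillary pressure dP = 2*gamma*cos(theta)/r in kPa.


Step 1: cos(7 deg) = 0.9925
Step 2: Convert r to m: r = 57e-6 m
Step 3: dP = 2 * 0.053 * 0.9925 / 57e-6 = 1845.7 Pa
Step 4: Convert Pa to kPa (divide by 1000).
dP = 1.85 kPa


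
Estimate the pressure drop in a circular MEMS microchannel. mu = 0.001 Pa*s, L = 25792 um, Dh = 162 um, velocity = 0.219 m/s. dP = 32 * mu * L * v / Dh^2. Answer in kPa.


Step 1: Convert to SI: L = 25792e-6 m, Dh = 162e-6 m
Step 2: dP = 32 * 0.001 * 25792e-6 * 0.219 / (162e-6)^2
Step 3: dP = 6887.30 Pa
Step 4: Convert to kPa: dP = 6.89 kPa


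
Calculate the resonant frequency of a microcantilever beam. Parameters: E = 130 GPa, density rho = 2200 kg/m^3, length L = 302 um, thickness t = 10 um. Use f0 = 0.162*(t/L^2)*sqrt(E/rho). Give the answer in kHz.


Step 1: Convert units to SI.
t_SI = 10e-6 m, L_SI = 302e-6 m
Step 2: Calculate sqrt(E/rho).
sqrt(130e9 / 2200) = 7687.06 m/s
Step 3: Compute f0.
f0 = 0.162 * 10e-6 / (302e-6)^2 * 7687.06 = 136540.5 Hz = 136.54 kHz


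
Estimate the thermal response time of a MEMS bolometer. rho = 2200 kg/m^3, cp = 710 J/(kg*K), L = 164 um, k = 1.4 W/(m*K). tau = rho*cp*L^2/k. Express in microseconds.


Step 1: Convert L to m: L = 164e-6 m
Step 2: L^2 = (164e-6)^2 = 2.6896e-08 m^2
Step 3: tau = 2200 * 710 * 2.6896e-08 / 1.4 = 3.000825143e-02 s
Step 4: Convert to microseconds (multiply by 1e6).
tau = 30008.251 us


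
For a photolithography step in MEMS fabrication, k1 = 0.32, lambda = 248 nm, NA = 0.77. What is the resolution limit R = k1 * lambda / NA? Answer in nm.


Step 1: Identify values: k1 = 0.32, lambda = 248 nm, NA = 0.77
Step 2: R = k1 * lambda / NA
R = 0.32 * 248 / 0.77
R = 103.1 nm


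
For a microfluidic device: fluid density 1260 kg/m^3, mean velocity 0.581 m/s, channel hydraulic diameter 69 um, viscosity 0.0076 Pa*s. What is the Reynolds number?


Step 1: Convert Dh to meters: Dh = 69e-6 m
Step 2: Re = rho * v * Dh / mu
Re = 1260 * 0.581 * 69e-6 / 0.0076
Re = 6.646


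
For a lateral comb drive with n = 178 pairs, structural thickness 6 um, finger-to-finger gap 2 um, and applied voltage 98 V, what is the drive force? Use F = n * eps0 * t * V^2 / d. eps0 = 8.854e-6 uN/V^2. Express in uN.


Step 1: Parameters: n=178, eps0=8.854e-6 uN/V^2, t=6 um, V=98 V, d=2 um
Step 2: V^2 = 9604
Step 3: F = 178 * 8.854e-6 * 6 * 9604 / 2
F = 45.408 uN


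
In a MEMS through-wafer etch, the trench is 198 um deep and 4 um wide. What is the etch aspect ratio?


Step 1: AR = depth / width
Step 2: AR = 198 / 4
AR = 49.5


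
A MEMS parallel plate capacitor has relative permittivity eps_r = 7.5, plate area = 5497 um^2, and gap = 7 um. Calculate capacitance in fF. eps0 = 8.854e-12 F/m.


Step 1: Convert area to m^2: A = 5497e-12 m^2
Step 2: Convert gap to m: d = 7e-6 m
Step 3: C = eps0 * eps_r * A / d
C = 8.854e-12 * 7.5 * 5497e-12 / 7e-6
Step 4: Convert to fF (multiply by 1e15).
C = 52.15 fF


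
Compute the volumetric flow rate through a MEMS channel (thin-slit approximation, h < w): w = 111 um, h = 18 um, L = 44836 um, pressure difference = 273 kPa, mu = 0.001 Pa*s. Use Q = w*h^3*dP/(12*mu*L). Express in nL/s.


Step 1: Convert all dimensions to SI (meters).
w = 111e-6 m, h = 18e-6 m, L = 44836e-6 m, dP = 273e3 Pa
Step 2: Q = w * h^3 * dP / (12 * mu * L)
Q = 111e-6 * (18e-6)^3 * 273e3 / (12 * 0.001 * 44836e-6) = 3.2846949e-10 m^3/s
Step 3: Convert Q from m^3/s to nL/s (1 m^3 = 1e12 nL, so multiply by 1e12).
Q = 328.469 nL/s


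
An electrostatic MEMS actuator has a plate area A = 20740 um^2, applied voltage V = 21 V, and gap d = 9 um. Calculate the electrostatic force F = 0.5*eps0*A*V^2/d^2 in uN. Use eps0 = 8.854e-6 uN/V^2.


Step 1: Identify parameters.
eps0 = 8.854e-6 uN/V^2, A = 20740 um^2, V = 21 V, d = 9 um
Step 2: Compute V^2 = 21^2 = 441
Step 3: Compute d^2 = 9^2 = 81
Step 4: F = 0.5 * 8.854e-6 * 20740 * 441 / 81
F = 0.5 uN


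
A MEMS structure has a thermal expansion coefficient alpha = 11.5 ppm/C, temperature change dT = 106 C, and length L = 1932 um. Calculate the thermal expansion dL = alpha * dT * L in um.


Step 1: Convert CTE: alpha = 11.5 ppm/C = 11.5e-6 /C
Step 2: dL = 11.5e-6 * 106 * 1932
dL = 2.3551 um


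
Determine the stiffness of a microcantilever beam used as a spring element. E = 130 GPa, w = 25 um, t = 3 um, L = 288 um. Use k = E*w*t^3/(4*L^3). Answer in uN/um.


Step 1: Convert E to consistent units (1 GPa = 1000 uN/um^2).
E = 130 GPa = 130000 uN/um^2
Step 2: Compute t^3 = 3^3 = 27
Step 3: Compute L^3 = 288^3 = 23887872
Step 4: k = 130000 * 25 * 27 / (4 * 23887872)
k = 0.9184 uN/um


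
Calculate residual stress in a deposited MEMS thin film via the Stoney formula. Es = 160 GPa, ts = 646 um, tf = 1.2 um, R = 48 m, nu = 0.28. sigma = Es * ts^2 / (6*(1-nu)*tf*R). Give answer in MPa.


Step 1: Compute numerator: Es * ts^2 = 160 * 646^2 = 66770560 (GPa*um^2)
Step 2: Compute denominator (R in um): 6*(1-nu)*tf*R = 6*0.72*1.2*48e6 = 248832000.0 (um^2)
Step 3: sigma (GPa) = 66770560 / 248832000.0 = 2.68336e-01 GPa
Step 4: Convert to MPa (x1000): sigma = 268.3 MPa


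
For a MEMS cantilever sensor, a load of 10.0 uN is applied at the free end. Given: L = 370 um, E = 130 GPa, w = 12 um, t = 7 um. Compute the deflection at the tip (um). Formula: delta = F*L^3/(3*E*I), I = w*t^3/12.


Step 1: Calculate the second moment of area.
I = w * t^3 / 12 = 12 * 7^3 / 12 = 343.0 um^4
Step 2: Convert E to consistent units (1 GPa = 1000 uN/um^2).
E = 130 GPa = 130000 uN/um^2
Step 3: Calculate tip deflection.
delta = F * L^3 / (3 * E * I)
delta = 10.0 * 370^3 / (3 * 130000 * 343.0)
delta = 3.7866 um


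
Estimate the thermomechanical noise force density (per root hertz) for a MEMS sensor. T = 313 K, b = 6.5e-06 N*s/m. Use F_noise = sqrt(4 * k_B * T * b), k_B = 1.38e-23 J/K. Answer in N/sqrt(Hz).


Step 1: Compute 4 * k_B * T * b
= 4 * 1.38e-23 * 313 * 6.5e-06
= 1.1230e-25 N^2/Hz
Step 2: F_noise = sqrt(1.1230e-25)
F_noise = 3.35e-13 N/sqrt(Hz)


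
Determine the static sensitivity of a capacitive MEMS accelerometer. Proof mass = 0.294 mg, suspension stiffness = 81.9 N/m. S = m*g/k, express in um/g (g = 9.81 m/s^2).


Step 1: Convert mass: m = 0.294 mg = 2.94e-07 kg
Step 2: S = m * g / k = 2.94e-07 * 9.81 / 81.9
Step 3: S = 3.52e-08 m/g
Step 4: Convert to um/g: S = 0.035 um/g


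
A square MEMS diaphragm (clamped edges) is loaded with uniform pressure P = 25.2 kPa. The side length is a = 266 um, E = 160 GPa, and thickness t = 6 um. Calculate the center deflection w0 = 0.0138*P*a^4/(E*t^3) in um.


Step 1: Convert pressure to compatible units (E is in GPa, so P in GPa).
P = 25.2 kPa = 25.2e-6 GPa
Step 2: Compute numerator: 0.0138 * P * a^4.
a^4 = 266^4 = 5006411536
numerator = 0.0138 * 25.2e-6 * 5006411536 = 1.741e+03
Step 3: Compute denominator: E * t^3 = 160 * 6^3 = 34560
Step 4: w0 = numerator / denominator = 1.741e+03 / 34560 = 0.0504 um


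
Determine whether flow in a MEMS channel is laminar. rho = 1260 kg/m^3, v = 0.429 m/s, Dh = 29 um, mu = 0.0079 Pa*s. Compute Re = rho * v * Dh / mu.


Step 1: Convert Dh to meters: Dh = 29e-6 m
Step 2: Re = rho * v * Dh / mu
Re = 1260 * 0.429 * 29e-6 / 0.0079
Re = 1.984
Since Re = 1.984 is below ~2300, the flow is laminar.


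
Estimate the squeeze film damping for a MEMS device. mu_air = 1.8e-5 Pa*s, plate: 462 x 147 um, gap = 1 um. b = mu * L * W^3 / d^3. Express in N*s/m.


Step 1: Convert to SI.
L = 462e-6 m, W = 147e-6 m, d = 1e-6 m
Step 2: W^3 = (147e-6)^3 = 3.18e-12 m^3
Step 3: d^3 = (1e-6)^3 = 1.00e-18 m^3
Step 4: b = 1.8e-5 * 462e-6 * 3.18e-12 / 1.00e-18
b = 2.64e-02 N*s/m


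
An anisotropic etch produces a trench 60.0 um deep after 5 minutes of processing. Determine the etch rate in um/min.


Step 1: Etch rate = depth / time
Step 2: rate = 60.0 / 5
rate = 12.0 um/min


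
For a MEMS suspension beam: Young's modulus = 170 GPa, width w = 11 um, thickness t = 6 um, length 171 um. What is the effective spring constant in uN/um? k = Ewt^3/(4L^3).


Step 1: Convert E to consistent units (1 GPa = 1000 uN/um^2).
E = 170 GPa = 170000 uN/um^2
Step 2: Compute t^3 = 6^3 = 216
Step 3: Compute L^3 = 171^3 = 5000211
Step 4: k = 170000 * 11 * 216 / (4 * 5000211)
k = 20.1951 uN/um


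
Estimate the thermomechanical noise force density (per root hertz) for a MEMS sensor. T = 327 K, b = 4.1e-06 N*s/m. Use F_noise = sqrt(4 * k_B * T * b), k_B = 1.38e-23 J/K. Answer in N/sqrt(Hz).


Step 1: Compute 4 * k_B * T * b
= 4 * 1.38e-23 * 327 * 4.1e-06
= 7.4007e-26 N^2/Hz
Step 2: F_noise = sqrt(7.4007e-26)
F_noise = 2.72e-13 N/sqrt(Hz)


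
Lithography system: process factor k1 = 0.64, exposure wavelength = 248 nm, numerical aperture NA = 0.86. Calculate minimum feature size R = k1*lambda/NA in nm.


Step 1: Identify values: k1 = 0.64, lambda = 248 nm, NA = 0.86
Step 2: R = k1 * lambda / NA
R = 0.64 * 248 / 0.86
R = 184.6 nm


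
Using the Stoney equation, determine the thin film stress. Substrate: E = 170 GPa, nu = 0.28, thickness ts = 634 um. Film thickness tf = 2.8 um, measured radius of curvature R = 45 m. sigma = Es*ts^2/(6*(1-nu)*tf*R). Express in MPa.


Step 1: Compute numerator: Es * ts^2 = 170 * 634^2 = 68332520 (GPa*um^2)
Step 2: Compute denominator (R in um): 6*(1-nu)*tf*R = 6*0.72*2.8*45e6 = 544320000.0 (um^2)
Step 3: sigma (GPa) = 68332520 / 544320000.0 = 1.25537e-01 GPa
Step 4: Convert to MPa (x1000): sigma = 125.5 MPa


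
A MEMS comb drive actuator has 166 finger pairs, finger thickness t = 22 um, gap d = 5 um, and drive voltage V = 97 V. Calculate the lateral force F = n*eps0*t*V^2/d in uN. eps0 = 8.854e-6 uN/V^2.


Step 1: Parameters: n=166, eps0=8.854e-6 uN/V^2, t=22 um, V=97 V, d=5 um
Step 2: V^2 = 9409
Step 3: F = 166 * 8.854e-6 * 22 * 9409 / 5
F = 60.848 uN


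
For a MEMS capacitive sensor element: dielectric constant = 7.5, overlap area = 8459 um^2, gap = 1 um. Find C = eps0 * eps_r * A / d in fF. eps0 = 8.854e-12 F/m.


Step 1: Convert area to m^2: A = 8459e-12 m^2
Step 2: Convert gap to m: d = 1e-6 m
Step 3: C = eps0 * eps_r * A / d
C = 8.854e-12 * 7.5 * 8459e-12 / 1e-6
Step 4: Convert to fF (multiply by 1e15).
C = 561.72 fF


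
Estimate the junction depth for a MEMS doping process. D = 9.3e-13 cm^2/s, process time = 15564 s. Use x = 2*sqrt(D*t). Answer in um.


Step 1: Compute D*t = 9.3e-13 * 15564 = 1.447452e-08 cm^2
Step 2: sqrt(D*t) = 1.2031e-04 cm
Step 3: x = 2 * 1.2031e-04 cm = 2.4062e-04 cm
Step 4: Convert to um (1 cm = 1e4 um): x = 2.406 um


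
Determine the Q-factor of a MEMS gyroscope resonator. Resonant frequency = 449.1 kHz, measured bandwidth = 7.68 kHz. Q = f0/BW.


Step 1: Q = f0 / bandwidth
Step 2: Q = 449.1 / 7.68
Q = 58.5


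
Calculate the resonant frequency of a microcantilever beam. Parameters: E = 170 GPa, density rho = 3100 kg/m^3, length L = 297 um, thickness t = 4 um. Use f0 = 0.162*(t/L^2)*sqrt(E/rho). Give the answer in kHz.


Step 1: Convert units to SI.
t_SI = 4e-6 m, L_SI = 297e-6 m
Step 2: Calculate sqrt(E/rho).
sqrt(170e9 / 3100) = 7405.32 m/s
Step 3: Compute f0.
f0 = 0.162 * 4e-6 / (297e-6)^2 * 7405.32 = 54400.9 Hz = 54.4 kHz


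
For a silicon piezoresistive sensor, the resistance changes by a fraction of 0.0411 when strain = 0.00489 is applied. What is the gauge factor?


Step 1: Identify values.
dR/R = 0.0411, strain = 0.00489
Step 2: GF = (dR/R) / strain = 0.0411 / 0.00489
GF = 8.4


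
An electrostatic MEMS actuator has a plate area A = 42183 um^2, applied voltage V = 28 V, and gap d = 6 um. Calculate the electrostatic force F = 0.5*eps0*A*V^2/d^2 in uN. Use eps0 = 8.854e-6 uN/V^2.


Step 1: Identify parameters.
eps0 = 8.854e-6 uN/V^2, A = 42183 um^2, V = 28 V, d = 6 um
Step 2: Compute V^2 = 28^2 = 784
Step 3: Compute d^2 = 6^2 = 36
Step 4: F = 0.5 * 8.854e-6 * 42183 * 784 / 36
F = 4.067 uN


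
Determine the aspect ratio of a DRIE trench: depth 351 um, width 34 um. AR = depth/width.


Step 1: AR = depth / width
Step 2: AR = 351 / 34
AR = 10.3


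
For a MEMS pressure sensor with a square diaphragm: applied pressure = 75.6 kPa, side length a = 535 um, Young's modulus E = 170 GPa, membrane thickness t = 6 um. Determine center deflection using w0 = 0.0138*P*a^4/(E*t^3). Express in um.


Step 1: Convert pressure to compatible units (E is in GPa, so P in GPa).
P = 75.6 kPa = 75.6e-6 GPa
Step 2: Compute numerator: 0.0138 * P * a^4.
a^4 = 535^4 = 81924750625
numerator = 0.0138 * 75.6e-6 * 81924750625 = 8.547045e+04
Step 3: Compute denominator: E * t^3 = 170 * 6^3 = 36720
Step 4: w0 = numerator / denominator = 8.547045e+04 / 36720 = 2.3276 um


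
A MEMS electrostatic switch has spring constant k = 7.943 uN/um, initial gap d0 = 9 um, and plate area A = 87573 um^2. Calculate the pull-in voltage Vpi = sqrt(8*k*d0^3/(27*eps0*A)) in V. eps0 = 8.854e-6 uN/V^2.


Step 1: Compute numerator: 8 * k * d0^3 = 8 * 7.943 * 9^3 = 46323.576
Step 2: Compute denominator: 27 * eps0 * A = 27 * 8.854e-6 * 87573 = 20.935026
Step 3: Vpi = sqrt(46323.576 / 20.935026)
Vpi = 47.04 V


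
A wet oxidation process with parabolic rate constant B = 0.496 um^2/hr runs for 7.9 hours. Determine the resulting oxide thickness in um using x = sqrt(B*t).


Step 1: Compute B*t = 0.496 * 7.9 = 3.9184
Step 2: x = sqrt(3.9184)
x = 1.979 um


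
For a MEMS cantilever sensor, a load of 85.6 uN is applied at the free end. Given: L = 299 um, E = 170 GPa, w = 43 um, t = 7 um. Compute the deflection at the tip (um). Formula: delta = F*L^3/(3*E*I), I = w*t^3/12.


Step 1: Calculate the second moment of area.
I = w * t^3 / 12 = 43 * 7^3 / 12 = 1229.0833 um^4
Step 2: Convert E to consistent units (1 GPa = 1000 uN/um^2).
E = 170 GPa = 170000 uN/um^2
Step 3: Calculate tip deflection.
delta = F * L^3 / (3 * E * I)
delta = 85.6 * 299^3 / (3 * 170000 * 1229.0833)
delta = 3.6504 um


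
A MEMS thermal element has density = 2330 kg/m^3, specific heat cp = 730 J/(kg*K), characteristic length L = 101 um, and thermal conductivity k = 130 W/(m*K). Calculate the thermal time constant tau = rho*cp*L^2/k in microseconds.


Step 1: Convert L to m: L = 101e-6 m
Step 2: L^2 = (101e-6)^2 = 1.0201e-08 m^2
Step 3: tau = 2330 * 730 * 1.0201e-08 / 130 = 1.3346831e-04 s
Step 4: Convert to microseconds (multiply by 1e6).
tau = 133.468 us


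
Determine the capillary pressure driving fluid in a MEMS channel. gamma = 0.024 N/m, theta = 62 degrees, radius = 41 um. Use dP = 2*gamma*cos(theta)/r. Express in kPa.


Step 1: cos(62 deg) = 0.4695
Step 2: Convert r to m: r = 41e-6 m
Step 3: dP = 2 * 0.024 * 0.4695 / 41e-6 = 549.7 Pa
Step 4: Convert Pa to kPa (divide by 1000).
dP = 0.55 kPa


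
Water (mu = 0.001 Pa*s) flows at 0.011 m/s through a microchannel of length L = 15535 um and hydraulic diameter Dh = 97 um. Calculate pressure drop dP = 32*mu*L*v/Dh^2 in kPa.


Step 1: Convert to SI: L = 15535e-6 m, Dh = 97e-6 m
Step 2: dP = 32 * 0.001 * 15535e-6 * 0.011 / (97e-6)^2
Step 3: dP = 581.18 Pa
Step 4: Convert to kPa: dP = 0.58 kPa


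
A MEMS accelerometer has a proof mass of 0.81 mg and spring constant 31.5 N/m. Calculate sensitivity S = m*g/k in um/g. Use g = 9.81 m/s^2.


Step 1: Convert mass: m = 0.81 mg = 8.10e-07 kg
Step 2: S = m * g / k = 8.10e-07 * 9.81 / 31.5
Step 3: S = 2.52e-07 m/g
Step 4: Convert to um/g: S = 0.252 um/g


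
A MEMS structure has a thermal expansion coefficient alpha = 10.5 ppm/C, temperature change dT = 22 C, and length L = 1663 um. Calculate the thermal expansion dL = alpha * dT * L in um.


Step 1: Convert CTE: alpha = 10.5 ppm/C = 10.5e-6 /C
Step 2: dL = 10.5e-6 * 22 * 1663
dL = 0.3842 um


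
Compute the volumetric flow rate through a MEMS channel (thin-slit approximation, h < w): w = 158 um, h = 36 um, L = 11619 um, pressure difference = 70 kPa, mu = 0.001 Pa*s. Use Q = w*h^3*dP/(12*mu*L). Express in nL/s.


Step 1: Convert all dimensions to SI (meters).
w = 158e-6 m, h = 36e-6 m, L = 11619e-6 m, dP = 70e3 Pa
Step 2: Q = w * h^3 * dP / (12 * mu * L)
Q = 158e-6 * (36e-6)^3 * 70e3 / (12 * 0.001 * 11619e-6) = 3.700945e-09 m^3/s
Step 3: Convert Q from m^3/s to nL/s (1 m^3 = 1e12 nL, so multiply by 1e12).
Q = 3700.945 nL/s


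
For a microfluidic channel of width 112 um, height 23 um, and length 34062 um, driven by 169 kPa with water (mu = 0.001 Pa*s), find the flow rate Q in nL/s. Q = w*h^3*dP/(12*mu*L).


Step 1: Convert all dimensions to SI (meters).
w = 112e-6 m, h = 23e-6 m, L = 34062e-6 m, dP = 169e3 Pa
Step 2: Q = w * h^3 * dP / (12 * mu * L)
Q = 112e-6 * (23e-6)^3 * 169e3 / (12 * 0.001 * 34062e-6) = 5.6342595e-10 m^3/s
Step 3: Convert Q from m^3/s to nL/s (1 m^3 = 1e12 nL, so multiply by 1e12).
Q = 563.426 nL/s


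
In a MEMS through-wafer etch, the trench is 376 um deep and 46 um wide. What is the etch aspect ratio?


Step 1: AR = depth / width
Step 2: AR = 376 / 46
AR = 8.2


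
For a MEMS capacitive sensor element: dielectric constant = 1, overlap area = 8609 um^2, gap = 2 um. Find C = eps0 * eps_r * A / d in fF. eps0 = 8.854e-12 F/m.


Step 1: Convert area to m^2: A = 8609e-12 m^2
Step 2: Convert gap to m: d = 2e-6 m
Step 3: C = eps0 * eps_r * A / d
C = 8.854e-12 * 1 * 8609e-12 / 2e-6
Step 4: Convert to fF (multiply by 1e15).
C = 38.11 fF


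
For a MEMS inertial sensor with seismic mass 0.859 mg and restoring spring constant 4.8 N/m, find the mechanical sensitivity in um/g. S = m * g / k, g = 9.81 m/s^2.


Step 1: Convert mass: m = 0.859 mg = 8.59e-07 kg
Step 2: S = m * g / k = 8.59e-07 * 9.81 / 4.8
Step 3: S = 1.76e-06 m/g
Step 4: Convert to um/g: S = 1.756 um/g


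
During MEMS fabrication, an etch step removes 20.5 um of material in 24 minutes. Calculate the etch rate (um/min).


Step 1: Etch rate = depth / time
Step 2: rate = 20.5 / 24
rate = 0.854 um/min


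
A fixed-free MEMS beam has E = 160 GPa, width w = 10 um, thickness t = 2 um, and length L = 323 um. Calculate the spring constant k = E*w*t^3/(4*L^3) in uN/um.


Step 1: Convert E to consistent units (1 GPa = 1000 uN/um^2).
E = 160 GPa = 160000 uN/um^2
Step 2: Compute t^3 = 2^3 = 8
Step 3: Compute L^3 = 323^3 = 33698267
Step 4: k = 160000 * 10 * 8 / (4 * 33698267)
k = 0.095 uN/um


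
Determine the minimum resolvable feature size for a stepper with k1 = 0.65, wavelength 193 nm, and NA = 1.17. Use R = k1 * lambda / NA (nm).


Step 1: Identify values: k1 = 0.65, lambda = 193 nm, NA = 1.17
Step 2: R = k1 * lambda / NA
R = 0.65 * 193 / 1.17
R = 107.2 nm


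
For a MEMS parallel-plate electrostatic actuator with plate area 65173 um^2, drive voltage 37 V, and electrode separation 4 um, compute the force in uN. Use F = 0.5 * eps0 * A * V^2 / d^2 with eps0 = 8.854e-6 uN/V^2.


Step 1: Identify parameters.
eps0 = 8.854e-6 uN/V^2, A = 65173 um^2, V = 37 V, d = 4 um
Step 2: Compute V^2 = 37^2 = 1369
Step 3: Compute d^2 = 4^2 = 16
Step 4: F = 0.5 * 8.854e-6 * 65173 * 1369 / 16
F = 24.687 uN


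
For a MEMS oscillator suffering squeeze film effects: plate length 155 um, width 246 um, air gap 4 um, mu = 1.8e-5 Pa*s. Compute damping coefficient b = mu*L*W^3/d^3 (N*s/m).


Step 1: Convert to SI.
L = 155e-6 m, W = 246e-6 m, d = 4e-6 m
Step 2: W^3 = (246e-6)^3 = 1.49e-11 m^3
Step 3: d^3 = (4e-6)^3 = 6.40e-17 m^3
Step 4: b = 1.8e-5 * 155e-6 * 1.49e-11 / 6.40e-17
b = 6.49e-04 N*s/m


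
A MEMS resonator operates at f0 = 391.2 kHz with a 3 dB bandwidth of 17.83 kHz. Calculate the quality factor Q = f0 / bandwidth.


Step 1: Q = f0 / bandwidth
Step 2: Q = 391.2 / 17.83
Q = 21.9


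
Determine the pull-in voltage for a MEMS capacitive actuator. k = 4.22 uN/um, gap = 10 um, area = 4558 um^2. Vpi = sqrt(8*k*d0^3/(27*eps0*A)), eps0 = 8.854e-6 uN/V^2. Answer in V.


Step 1: Compute numerator: 8 * k * d0^3 = 8 * 4.22 * 10^3 = 33760.0
Step 2: Compute denominator: 27 * eps0 * A = 27 * 8.854e-6 * 4558 = 1.089626
Step 3: Vpi = sqrt(33760.0 / 1.089626)
Vpi = 176.02 V


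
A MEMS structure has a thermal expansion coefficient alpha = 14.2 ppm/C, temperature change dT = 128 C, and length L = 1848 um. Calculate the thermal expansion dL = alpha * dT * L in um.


Step 1: Convert CTE: alpha = 14.2 ppm/C = 14.2e-6 /C
Step 2: dL = 14.2e-6 * 128 * 1848
dL = 3.3589 um


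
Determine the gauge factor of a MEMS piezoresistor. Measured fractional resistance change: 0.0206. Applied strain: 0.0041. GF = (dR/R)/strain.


Step 1: Identify values.
dR/R = 0.0206, strain = 0.0041
Step 2: GF = (dR/R) / strain = 0.0206 / 0.0041
GF = 5.0


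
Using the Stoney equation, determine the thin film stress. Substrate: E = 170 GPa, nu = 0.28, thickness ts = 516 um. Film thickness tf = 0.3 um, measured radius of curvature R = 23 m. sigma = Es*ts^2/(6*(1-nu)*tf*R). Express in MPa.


Step 1: Compute numerator: Es * ts^2 = 170 * 516^2 = 45263520 (GPa*um^2)
Step 2: Compute denominator (R in um): 6*(1-nu)*tf*R = 6*0.72*0.3*23e6 = 29808000.0 (um^2)
Step 3: sigma (GPa) = 45263520 / 29808000.0 = 1.518502e+00 GPa
Step 4: Convert to MPa (x1000): sigma = 1518.5 MPa


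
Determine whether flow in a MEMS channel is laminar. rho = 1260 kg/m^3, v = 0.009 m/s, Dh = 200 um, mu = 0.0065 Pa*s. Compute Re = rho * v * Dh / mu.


Step 1: Convert Dh to meters: Dh = 200e-6 m
Step 2: Re = rho * v * Dh / mu
Re = 1260 * 0.009 * 200e-6 / 0.0065
Re = 0.349
Since Re = 0.349 is below ~2300, the flow is laminar.


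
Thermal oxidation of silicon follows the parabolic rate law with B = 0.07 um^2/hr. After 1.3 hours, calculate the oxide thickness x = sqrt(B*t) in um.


Step 1: Compute B*t = 0.07 * 1.3 = 0.091
Step 2: x = sqrt(0.091)
x = 0.302 um


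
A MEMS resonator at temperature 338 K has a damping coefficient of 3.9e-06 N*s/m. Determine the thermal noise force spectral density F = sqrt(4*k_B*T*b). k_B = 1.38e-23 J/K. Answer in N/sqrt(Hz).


Step 1: Compute 4 * k_B * T * b
= 4 * 1.38e-23 * 338 * 3.9e-06
= 7.2765e-26 N^2/Hz
Step 2: F_noise = sqrt(7.2765e-26)
F_noise = 2.70e-13 N/sqrt(Hz)


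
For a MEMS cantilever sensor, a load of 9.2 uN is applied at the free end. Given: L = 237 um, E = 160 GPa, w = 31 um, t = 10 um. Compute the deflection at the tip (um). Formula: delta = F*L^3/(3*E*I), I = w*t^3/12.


Step 1: Calculate the second moment of area.
I = w * t^3 / 12 = 31 * 10^3 / 12 = 2583.3333 um^4
Step 2: Convert E to consistent units (1 GPa = 1000 uN/um^2).
E = 160 GPa = 160000 uN/um^2
Step 3: Calculate tip deflection.
delta = F * L^3 / (3 * E * I)
delta = 9.2 * 237^3 / (3 * 160000 * 2583.3333)
delta = 0.0988 um


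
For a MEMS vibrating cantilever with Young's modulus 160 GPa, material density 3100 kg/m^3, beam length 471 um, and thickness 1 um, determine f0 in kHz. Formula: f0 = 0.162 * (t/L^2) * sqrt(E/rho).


Step 1: Convert units to SI.
t_SI = 1e-6 m, L_SI = 471e-6 m
Step 2: Calculate sqrt(E/rho).
sqrt(160e9 / 3100) = 7184.21 m/s
Step 3: Compute f0.
f0 = 0.162 * 1e-6 / (471e-6)^2 * 7184.21 = 5246.3 Hz = 5.25 kHz


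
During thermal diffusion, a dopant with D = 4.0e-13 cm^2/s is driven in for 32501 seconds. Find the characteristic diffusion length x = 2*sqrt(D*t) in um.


Step 1: Compute D*t = 4.0e-13 * 32501 = 1.30004e-08 cm^2
Step 2: sqrt(D*t) = 1.1402e-04 cm
Step 3: x = 2 * 1.1402e-04 cm = 2.2804e-04 cm
Step 4: Convert to um (1 cm = 1e4 um): x = 2.28 um


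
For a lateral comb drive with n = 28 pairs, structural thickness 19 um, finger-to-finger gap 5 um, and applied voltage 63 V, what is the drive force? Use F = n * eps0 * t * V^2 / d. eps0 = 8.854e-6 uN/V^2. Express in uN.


Step 1: Parameters: n=28, eps0=8.854e-6 uN/V^2, t=19 um, V=63 V, d=5 um
Step 2: V^2 = 3969
Step 3: F = 28 * 8.854e-6 * 19 * 3969 / 5
F = 3.739 uN


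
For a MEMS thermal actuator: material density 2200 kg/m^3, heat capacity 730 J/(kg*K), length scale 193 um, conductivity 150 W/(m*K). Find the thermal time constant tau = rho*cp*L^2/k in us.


Step 1: Convert L to m: L = 193e-6 m
Step 2: L^2 = (193e-6)^2 = 3.7249e-08 m^2
Step 3: tau = 2200 * 730 * 3.7249e-08 / 150 = 3.9881263e-04 s
Step 4: Convert to microseconds (multiply by 1e6).
tau = 398.813 us


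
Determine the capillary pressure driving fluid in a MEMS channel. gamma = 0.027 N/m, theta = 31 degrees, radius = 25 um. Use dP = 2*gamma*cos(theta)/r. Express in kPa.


Step 1: cos(31 deg) = 0.8572
Step 2: Convert r to m: r = 25e-6 m
Step 3: dP = 2 * 0.027 * 0.8572 / 25e-6 = 1851.6 Pa
Step 4: Convert Pa to kPa (divide by 1000).
dP = 1.85 kPa


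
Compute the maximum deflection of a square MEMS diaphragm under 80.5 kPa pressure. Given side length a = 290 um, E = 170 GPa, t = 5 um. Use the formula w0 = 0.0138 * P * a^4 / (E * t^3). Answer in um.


Step 1: Convert pressure to compatible units (E is in GPa, so P in GPa).
P = 80.5 kPa = 80.5e-6 GPa
Step 2: Compute numerator: 0.0138 * P * a^4.
a^4 = 290^4 = 7072810000
numerator = 0.0138 * 80.5e-6 * 7072810000 = 7.85718e+03
Step 3: Compute denominator: E * t^3 = 170 * 5^3 = 21250
Step 4: w0 = numerator / denominator = 7.85718e+03 / 21250 = 0.3697 um


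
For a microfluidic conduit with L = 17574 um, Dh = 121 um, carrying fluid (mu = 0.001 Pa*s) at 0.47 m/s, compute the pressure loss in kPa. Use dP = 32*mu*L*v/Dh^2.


Step 1: Convert to SI: L = 17574e-6 m, Dh = 121e-6 m
Step 2: dP = 32 * 0.001 * 17574e-6 * 0.47 / (121e-6)^2
Step 3: dP = 18052.93 Pa
Step 4: Convert to kPa: dP = 18.05 kPa


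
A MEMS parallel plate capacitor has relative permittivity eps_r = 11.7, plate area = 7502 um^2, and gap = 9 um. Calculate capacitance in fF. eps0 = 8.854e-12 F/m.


Step 1: Convert area to m^2: A = 7502e-12 m^2
Step 2: Convert gap to m: d = 9e-6 m
Step 3: C = eps0 * eps_r * A / d
C = 8.854e-12 * 11.7 * 7502e-12 / 9e-6
Step 4: Convert to fF (multiply by 1e15).
C = 86.35 fF


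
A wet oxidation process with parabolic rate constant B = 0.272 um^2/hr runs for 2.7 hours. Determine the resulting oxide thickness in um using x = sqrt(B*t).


Step 1: Compute B*t = 0.272 * 2.7 = 0.7344
Step 2: x = sqrt(0.7344)
x = 0.857 um


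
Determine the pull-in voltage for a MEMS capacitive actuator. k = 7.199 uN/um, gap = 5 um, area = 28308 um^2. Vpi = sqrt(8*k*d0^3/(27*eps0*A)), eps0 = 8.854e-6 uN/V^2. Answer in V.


Step 1: Compute numerator: 8 * k * d0^3 = 8 * 7.199 * 5^3 = 7199.0
Step 2: Compute denominator: 27 * eps0 * A = 27 * 8.854e-6 * 28308 = 6.767254
Step 3: Vpi = sqrt(7199.0 / 6.767254)
Vpi = 32.62 V


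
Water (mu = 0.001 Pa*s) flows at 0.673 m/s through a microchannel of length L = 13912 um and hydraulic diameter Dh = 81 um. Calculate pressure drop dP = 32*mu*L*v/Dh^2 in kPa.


Step 1: Convert to SI: L = 13912e-6 m, Dh = 81e-6 m
Step 2: dP = 32 * 0.001 * 13912e-6 * 0.673 / (81e-6)^2
Step 3: dP = 45665.12 Pa
Step 4: Convert to kPa: dP = 45.67 kPa


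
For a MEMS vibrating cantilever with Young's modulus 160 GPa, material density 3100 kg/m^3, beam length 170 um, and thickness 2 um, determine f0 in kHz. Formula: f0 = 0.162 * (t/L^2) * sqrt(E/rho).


Step 1: Convert units to SI.
t_SI = 2e-6 m, L_SI = 170e-6 m
Step 2: Calculate sqrt(E/rho).
sqrt(160e9 / 3100) = 7184.21 m/s
Step 3: Compute f0.
f0 = 0.162 * 2e-6 / (170e-6)^2 * 7184.21 = 80542.7 Hz = 80.54 kHz


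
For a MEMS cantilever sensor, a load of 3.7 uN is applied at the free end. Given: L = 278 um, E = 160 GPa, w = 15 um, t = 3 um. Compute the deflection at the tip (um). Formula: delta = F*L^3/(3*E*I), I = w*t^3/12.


Step 1: Calculate the second moment of area.
I = w * t^3 / 12 = 15 * 3^3 / 12 = 33.75 um^4
Step 2: Convert E to consistent units (1 GPa = 1000 uN/um^2).
E = 160 GPa = 160000 uN/um^2
Step 3: Calculate tip deflection.
delta = F * L^3 / (3 * E * I)
delta = 3.7 * 278^3 / (3 * 160000 * 33.75)
delta = 4.9071 um


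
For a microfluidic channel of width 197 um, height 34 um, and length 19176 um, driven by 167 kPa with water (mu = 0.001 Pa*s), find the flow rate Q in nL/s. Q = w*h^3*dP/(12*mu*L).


Step 1: Convert all dimensions to SI (meters).
w = 197e-6 m, h = 34e-6 m, L = 19176e-6 m, dP = 167e3 Pa
Step 2: Q = w * h^3 * dP / (12 * mu * L)
Q = 197e-6 * (34e-6)^3 * 167e3 / (12 * 0.001 * 19176e-6) = 5.61927364e-09 m^3/s
Step 3: Convert Q from m^3/s to nL/s (1 m^3 = 1e12 nL, so multiply by 1e12).
Q = 5619.274 nL/s


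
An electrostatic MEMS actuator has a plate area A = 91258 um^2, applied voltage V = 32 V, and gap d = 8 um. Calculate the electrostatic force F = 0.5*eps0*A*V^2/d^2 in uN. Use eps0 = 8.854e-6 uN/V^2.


Step 1: Identify parameters.
eps0 = 8.854e-6 uN/V^2, A = 91258 um^2, V = 32 V, d = 8 um
Step 2: Compute V^2 = 32^2 = 1024
Step 3: Compute d^2 = 8^2 = 64
Step 4: F = 0.5 * 8.854e-6 * 91258 * 1024 / 64
F = 6.464 uN


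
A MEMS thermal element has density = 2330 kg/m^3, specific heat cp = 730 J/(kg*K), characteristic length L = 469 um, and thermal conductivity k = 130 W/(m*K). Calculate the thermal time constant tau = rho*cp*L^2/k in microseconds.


Step 1: Convert L to m: L = 469e-6 m
Step 2: L^2 = (469e-6)^2 = 2.19961e-07 m^2
Step 3: tau = 2330 * 730 * 2.19961e-07 / 130 = 2.87793588e-03 s
Step 4: Convert to microseconds (multiply by 1e6).
tau = 2877.936 us


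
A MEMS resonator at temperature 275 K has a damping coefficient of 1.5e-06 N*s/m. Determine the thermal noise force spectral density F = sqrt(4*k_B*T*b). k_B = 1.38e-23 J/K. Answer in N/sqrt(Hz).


Step 1: Compute 4 * k_B * T * b
= 4 * 1.38e-23 * 275 * 1.5e-06
= 2.2770e-26 N^2/Hz
Step 2: F_noise = sqrt(2.2770e-26)
F_noise = 1.51e-13 N/sqrt(Hz)


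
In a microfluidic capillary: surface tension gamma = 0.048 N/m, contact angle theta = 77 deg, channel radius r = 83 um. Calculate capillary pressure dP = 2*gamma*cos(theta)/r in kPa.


Step 1: cos(77 deg) = 0.225
Step 2: Convert r to m: r = 83e-6 m
Step 3: dP = 2 * 0.048 * 0.225 / 83e-6 = 260.2 Pa
Step 4: Convert Pa to kPa (divide by 1000).
dP = 0.26 kPa


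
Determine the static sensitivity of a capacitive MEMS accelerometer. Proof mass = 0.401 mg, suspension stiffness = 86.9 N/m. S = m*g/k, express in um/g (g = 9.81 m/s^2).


Step 1: Convert mass: m = 0.401 mg = 4.01e-07 kg
Step 2: S = m * g / k = 4.01e-07 * 9.81 / 86.9
Step 3: S = 4.53e-08 m/g
Step 4: Convert to um/g: S = 0.045 um/g


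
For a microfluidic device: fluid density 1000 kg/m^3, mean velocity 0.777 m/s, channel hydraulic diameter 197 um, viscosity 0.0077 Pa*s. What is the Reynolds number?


Step 1: Convert Dh to meters: Dh = 197e-6 m
Step 2: Re = rho * v * Dh / mu
Re = 1000 * 0.777 * 197e-6 / 0.0077
Re = 19.879


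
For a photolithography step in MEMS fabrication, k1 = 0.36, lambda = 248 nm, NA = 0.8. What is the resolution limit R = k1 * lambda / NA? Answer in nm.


Step 1: Identify values: k1 = 0.36, lambda = 248 nm, NA = 0.8
Step 2: R = k1 * lambda / NA
R = 0.36 * 248 / 0.8
R = 111.6 nm


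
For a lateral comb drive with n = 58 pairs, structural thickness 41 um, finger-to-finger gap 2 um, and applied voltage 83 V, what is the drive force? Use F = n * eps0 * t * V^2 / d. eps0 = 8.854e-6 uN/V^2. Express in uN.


Step 1: Parameters: n=58, eps0=8.854e-6 uN/V^2, t=41 um, V=83 V, d=2 um
Step 2: V^2 = 6889
Step 3: F = 58 * 8.854e-6 * 41 * 6889 / 2
F = 72.523 uN


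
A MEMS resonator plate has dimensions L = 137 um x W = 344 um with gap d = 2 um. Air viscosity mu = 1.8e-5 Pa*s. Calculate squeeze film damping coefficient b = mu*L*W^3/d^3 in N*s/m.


Step 1: Convert to SI.
L = 137e-6 m, W = 344e-6 m, d = 2e-6 m
Step 2: W^3 = (344e-6)^3 = 4.07e-11 m^3
Step 3: d^3 = (2e-6)^3 = 8.00e-18 m^3
Step 4: b = 1.8e-5 * 137e-6 * 4.07e-11 / 8.00e-18
b = 1.25e-02 N*s/m
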